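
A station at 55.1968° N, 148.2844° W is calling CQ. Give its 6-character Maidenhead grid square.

Offset from 180°W / 90°S: lon 31.7156°, lat 145.1968°.
Field: 31.7156/20 → 1 → B, 145.1968/10 → 14 → O; chars BO.
Square: 11.7156/2 → 5, 5.1968/1 → 5; chars 55.
Subsquare: 1.7156/0.0833333 → 20 → u, 0.1968/0.0416667 → 4 → e; chars ue.

BO55ue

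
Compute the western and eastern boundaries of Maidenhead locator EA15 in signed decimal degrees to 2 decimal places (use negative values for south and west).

-98.00, -96.00

Field E=4, A=0: +4·20° lon, +0·10° lat → SW at lon -100°, lat -90°.
Square 1, 5: +1·2° lon, +5·1° lat → SW at lon -98°, lat -85°.
Cell spans 2° lon × 1° lat.
west -98.00, east -96.00.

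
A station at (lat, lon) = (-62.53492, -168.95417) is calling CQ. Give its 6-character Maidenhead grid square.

AC57ml

Add 180° to longitude and 90° to latitude: 11.0458, 27.4651.
Field: 11.0458/20 → 0 → A, 27.4651/10 → 2 → C; chars AC.
Square: 11.0458/2 → 5, 7.4651/1 → 7; chars 57.
Subsquare: 1.0458/0.0833333 → 12 → m, 0.4651/0.0416667 → 11 → l; chars ml.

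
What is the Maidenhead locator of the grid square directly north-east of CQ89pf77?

CQ89pf88

Longitude extended square 7; +1 → 8.
Latitude extended square 7; +1 → 8.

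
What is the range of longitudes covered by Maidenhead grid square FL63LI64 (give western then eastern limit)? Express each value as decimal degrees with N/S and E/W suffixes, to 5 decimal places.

67.03333° W, 67.02500° W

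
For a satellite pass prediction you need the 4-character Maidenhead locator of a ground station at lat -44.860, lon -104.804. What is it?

Add 180° to longitude and 90° to latitude: 75.20, 45.14.
Field (20°×10°, letters A–R): 75.20/20 → 3 → D, 45.14/10 → 4 → E; chars DE.
Square (2°×1°, digits 0–9): 15.20/2 → 7, 5.14/1 → 5; chars 75.

DE75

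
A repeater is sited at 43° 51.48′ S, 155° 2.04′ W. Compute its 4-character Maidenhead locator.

BE26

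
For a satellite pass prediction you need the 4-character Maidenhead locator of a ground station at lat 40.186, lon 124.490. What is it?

Offset from 180°W / 90°S: lon 304.49°, lat 130.19°.
Field: 304.49/20 → 15 → P, 130.19/10 → 13 → N; chars PN.
Square: 4.49/2 → 2, 0.19/1 → 0; chars 20.

PN20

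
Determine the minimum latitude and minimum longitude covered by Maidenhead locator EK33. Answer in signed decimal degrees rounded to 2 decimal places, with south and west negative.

13.00, -94.00

Field E=4, K=10: +4·20° lon, +10·10° lat → SW at lon -100°, lat 10°.
Square 3, 3: +3·2° lon, +3·1° lat → SW at lon -94°, lat 13°.
latitude 13.00, longitude -94.00.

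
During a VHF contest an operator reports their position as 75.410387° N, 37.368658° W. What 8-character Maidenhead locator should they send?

HQ15hj58

Add 180° to longitude and 90° to latitude: 142.63134, 165.41039.
Field: lon ⌊142.63134/20⌋ = 7 → H; lat ⌊165.41039/10⌋ = 16 → Q.
Square: lon ⌊2.63134/2⌋ = 1; lat ⌊5.41039/1⌋ = 5.
Subsquare: lon ⌊0.63134/0.0833333⌋ = 7 → h; lat ⌊0.41039/0.0416667⌋ = 9 → j.
Extended square: lon ⌊0.04801/0.00833333⌋ = 5; lat ⌊0.03539/0.00416667⌋ = 8.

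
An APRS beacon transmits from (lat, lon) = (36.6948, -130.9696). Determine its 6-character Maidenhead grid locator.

CM46mq

Shift to the Maidenhead origin (180°W, 90°S): lon 49.0304, lat 126.6948.
Field: lon ⌊49.0304/20⌋ = 2 → C; lat ⌊126.6948/10⌋ = 12 → M.
Square: lon ⌊9.0304/2⌋ = 4; lat ⌊6.6948/1⌋ = 6.
Subsquare: lon ⌊1.0304/0.0833333⌋ = 12 → m; lat ⌊0.6948/0.0416667⌋ = 16 → q.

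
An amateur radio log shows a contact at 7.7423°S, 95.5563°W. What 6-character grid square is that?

EI22fg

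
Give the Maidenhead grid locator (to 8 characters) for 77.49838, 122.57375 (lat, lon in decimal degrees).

Shift to the Maidenhead origin (180°W, 90°S): lon 302.57375, lat 167.49838.
Field: 302.57375/20 → 15 → P, 167.49838/10 → 16 → Q; chars PQ.
Square: 2.57375/2 → 1, 7.49838/1 → 7; chars 17.
Subsquare: 0.57375/0.0833333 → 6 → g, 0.49838/0.0416667 → 11 → l; chars gl.
Extended square: 0.07375/0.00833333 → 8, 0.04005/0.00416667 → 9; chars 89.

PQ17gl89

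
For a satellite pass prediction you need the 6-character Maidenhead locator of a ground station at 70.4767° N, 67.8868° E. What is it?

Add 180° to longitude and 90° to latitude: 247.8868, 160.4767.
Field (20°×10°, letters A–R): 247.8868/20 → 12 → M, 160.4767/10 → 16 → Q; chars MQ.
Square (2°×1°, digits 0–9): 7.8868/2 → 3, 0.4767/1 → 0; chars 30.
Subsquare (5′×2.5′, letters a–x): 1.8868/0.0833333 → 22 → w, 0.4767/0.0416667 → 11 → l; chars wl.

MQ30wl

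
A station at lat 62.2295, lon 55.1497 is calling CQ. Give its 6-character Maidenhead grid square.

Offset from 180°W / 90°S: lon 235.1497°, lat 152.2295°.
Field: lon ⌊235.1497/20⌋ = 11 → L; lat ⌊152.2295/10⌋ = 15 → P.
Square: lon ⌊15.1497/2⌋ = 7; lat ⌊2.2295/1⌋ = 2.
Subsquare: lon ⌊1.1497/0.0833333⌋ = 13 → n; lat ⌊0.2295/0.0416667⌋ = 5 → f.

LP72nf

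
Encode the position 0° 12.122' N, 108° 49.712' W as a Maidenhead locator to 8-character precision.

DJ50oe08

Shift to the Maidenhead origin (180°W, 90°S): lon 71.17147, lat 90.20203.
Field: lon ⌊71.17147/20⌋ = 3 → D; lat ⌊90.20203/10⌋ = 9 → J.
Square: lon ⌊11.17147/2⌋ = 5; lat ⌊0.20203/1⌋ = 0.
Subsquare: lon ⌊1.17147/0.0833333⌋ = 14 → o; lat ⌊0.20203/0.0416667⌋ = 4 → e.
Extended square: lon ⌊0.00480/0.00833333⌋ = 0; lat ⌊0.03537/0.00416667⌋ = 8.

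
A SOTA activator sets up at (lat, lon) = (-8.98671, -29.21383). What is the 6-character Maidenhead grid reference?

HI51ja

Add 180° to longitude and 90° to latitude: 150.7862, 81.0133.
Field: lon ⌊150.7862/20⌋ = 7 → H; lat ⌊81.0133/10⌋ = 8 → I.
Square: lon ⌊10.7862/2⌋ = 5; lat ⌊1.0133/1⌋ = 1.
Subsquare: lon ⌊0.7862/0.0833333⌋ = 9 → j; lat ⌊0.0133/0.0416667⌋ = 0 → a.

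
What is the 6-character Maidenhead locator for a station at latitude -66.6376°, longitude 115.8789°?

Shift to the Maidenhead origin (180°W, 90°S): lon 295.8789, lat 23.3624.
Field: lon ⌊295.8789/20⌋ = 14 → O; lat ⌊23.3624/10⌋ = 2 → C.
Square: lon ⌊15.8789/2⌋ = 7; lat ⌊3.3624/1⌋ = 3.
Subsquare: lon ⌊1.8789/0.0833333⌋ = 22 → w; lat ⌊0.3624/0.0416667⌋ = 8 → i.

OC73wi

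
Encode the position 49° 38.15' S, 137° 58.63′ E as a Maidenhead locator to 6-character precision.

Shift to the Maidenhead origin (180°W, 90°S): lon 317.9772, lat 40.3642.
Field (20°×10°, letters A–R): lon ⌊317.9772/20⌋ = 15 → P; lat ⌊40.3642/10⌋ = 4 → E.
Square (2°×1°, digits 0–9): lon ⌊17.9772/2⌋ = 8; lat ⌊0.3642/1⌋ = 0.
Subsquare (5′×2.5′, letters a–x): lon ⌊1.9772/0.0833333⌋ = 23 → x; lat ⌊0.3642/0.0416667⌋ = 8 → i.

PE80xi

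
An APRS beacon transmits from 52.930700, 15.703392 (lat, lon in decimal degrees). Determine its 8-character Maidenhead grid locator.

Offset from 180°W / 90°S: lon 195.70339°, lat 142.93070°.
Field: lon ⌊195.70339/20⌋ = 9 → J; lat ⌊142.93070/10⌋ = 14 → O.
Square: lon ⌊15.70339/2⌋ = 7; lat ⌊2.93070/1⌋ = 2.
Subsquare: lon ⌊1.70339/0.0833333⌋ = 20 → u; lat ⌊0.93070/0.0416667⌋ = 22 → w.
Extended square: lon ⌊0.03673/0.00833333⌋ = 4; lat ⌊0.01403/0.00416667⌋ = 3.

JO72uw43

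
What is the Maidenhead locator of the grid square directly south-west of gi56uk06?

GI56tk95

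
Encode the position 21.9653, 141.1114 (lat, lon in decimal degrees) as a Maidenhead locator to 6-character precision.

QL01nx

Shift to the Maidenhead origin (180°W, 90°S): lon 321.1114, lat 111.9653.
Field: 321.1114/20 → 16 → Q, 111.9653/10 → 11 → L; chars QL.
Square: 1.1114/2 → 0, 1.9653/1 → 1; chars 01.
Subsquare: 1.1114/0.0833333 → 13 → n, 0.9653/0.0416667 → 23 → x; chars nx.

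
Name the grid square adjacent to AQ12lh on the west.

AQ12kh

Longitude subsquare l = 11; −1 → 10 = k.
The latitude characters are unchanged.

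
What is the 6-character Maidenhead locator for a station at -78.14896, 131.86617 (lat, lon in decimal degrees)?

PB51wu

Add 180° to longitude and 90° to latitude: 311.8662, 11.8510.
Field: lon ⌊311.8662/20⌋ = 15 → P; lat ⌊11.8510/10⌋ = 1 → B.
Square: lon ⌊11.8662/2⌋ = 5; lat ⌊1.8510/1⌋ = 1.
Subsquare: lon ⌊1.8662/0.0833333⌋ = 22 → w; lat ⌊0.8510/0.0416667⌋ = 20 → u.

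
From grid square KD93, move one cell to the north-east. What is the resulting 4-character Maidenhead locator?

LD04

Longitude square 9; +1 → 10, wraps to 0, carry into field.
Longitude field K = 10; +1 → 11 = L.
Latitude square 3; +1 → 4.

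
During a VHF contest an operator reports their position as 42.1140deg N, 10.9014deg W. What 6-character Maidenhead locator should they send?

IN42nc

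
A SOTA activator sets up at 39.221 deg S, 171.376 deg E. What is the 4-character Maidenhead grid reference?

RF50

Shift to the Maidenhead origin (180°W, 90°S): lon 351.38, lat 50.78.
Field: lon ⌊351.38/20⌋ = 17 → R; lat ⌊50.78/10⌋ = 5 → F.
Square: lon ⌊11.38/2⌋ = 5; lat ⌊0.78/1⌋ = 0.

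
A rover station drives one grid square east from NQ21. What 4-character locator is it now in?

NQ31

Longitude square 2; +1 → 3.
The latitude characters are unchanged.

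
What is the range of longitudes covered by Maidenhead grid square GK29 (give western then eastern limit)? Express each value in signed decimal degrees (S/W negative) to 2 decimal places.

Field G=6, K=10: +6·20° lon, +10·10° lat → SW at lon -60°, lat 10°.
Square 2, 9: +2·2° lon, +9·1° lat → SW at lon -56°, lat 19°.
Cell spans 2° lon × 1° lat.
west -56.00, east -54.00.

-56.00, -54.00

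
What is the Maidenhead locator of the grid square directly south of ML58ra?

ML57rx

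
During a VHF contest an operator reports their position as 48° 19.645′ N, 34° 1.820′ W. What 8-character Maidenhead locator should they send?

Add 180° to longitude and 90° to latitude: 145.96967, 138.32742.
Field: lon ⌊145.96967/20⌋ = 7 → H; lat ⌊138.32742/10⌋ = 13 → N.
Square: lon ⌊5.96967/2⌋ = 2; lat ⌊8.32742/1⌋ = 8.
Subsquare: lon ⌊1.96967/0.0833333⌋ = 23 → x; lat ⌊0.32742/0.0416667⌋ = 7 → h.
Extended square: lon ⌊0.05300/0.00833333⌋ = 6; lat ⌊0.03575/0.00416667⌋ = 8.

HN28xh68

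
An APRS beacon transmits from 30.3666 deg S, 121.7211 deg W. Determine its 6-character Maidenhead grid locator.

Offset from 180°W / 90°S: lon 58.2789°, lat 59.6334°.
Field (20°×10°, letters A–R): lon ⌊58.2789/20⌋ = 2 → C; lat ⌊59.6334/10⌋ = 5 → F.
Square (2°×1°, digits 0–9): lon ⌊18.2789/2⌋ = 9; lat ⌊9.6334/1⌋ = 9.
Subsquare (5′×2.5′, letters a–x): lon ⌊0.2789/0.0833333⌋ = 3 → d; lat ⌊0.6334/0.0416667⌋ = 15 → p.

CF99dp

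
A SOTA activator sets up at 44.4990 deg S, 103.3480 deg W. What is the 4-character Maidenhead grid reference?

Add 180° to longitude and 90° to latitude: 76.65, 45.50.
Field (20°×10°, letters A–R): lon ⌊76.65/20⌋ = 3 → D; lat ⌊45.50/10⌋ = 4 → E.
Square (2°×1°, digits 0–9): lon ⌊16.65/2⌋ = 8; lat ⌊5.50/1⌋ = 5.

DE85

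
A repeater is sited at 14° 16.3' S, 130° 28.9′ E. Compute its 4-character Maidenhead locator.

PH55

Add 180° to longitude and 90° to latitude: 310.48, 75.73.
Field: lon ⌊310.48/20⌋ = 15 → P; lat ⌊75.73/10⌋ = 7 → H.
Square: lon ⌊10.48/2⌋ = 5; lat ⌊5.73/1⌋ = 5.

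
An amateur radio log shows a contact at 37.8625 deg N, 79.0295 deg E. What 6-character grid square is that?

MM97mu

Add 180° to longitude and 90° to latitude: 259.0295, 127.8625.
Field: lon ⌊259.0295/20⌋ = 12 → M; lat ⌊127.8625/10⌋ = 12 → M.
Square: lon ⌊19.0295/2⌋ = 9; lat ⌊7.8625/1⌋ = 7.
Subsquare: lon ⌊1.0295/0.0833333⌋ = 12 → m; lat ⌊0.8625/0.0416667⌋ = 20 → u.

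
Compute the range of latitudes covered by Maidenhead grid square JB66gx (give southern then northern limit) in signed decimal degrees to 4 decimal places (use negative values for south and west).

-73.0417, -73.0000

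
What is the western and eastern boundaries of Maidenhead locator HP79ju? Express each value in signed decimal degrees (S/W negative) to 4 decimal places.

-25.2500, -25.1667

Field H=7, P=15: +7·20° lon, +15·10° lat → SW at lon -40°, lat 60°.
Square 7, 9: +7·2° lon, +9·1° lat → SW at lon -26°, lat 69°.
Subsquare j=9, u=20: +9·0.0833333° lon, +20·0.0416667° lat → SW at lon -25.25°, lat 69.8333°.
Cell spans 0.0833333° lon × 0.0416667° lat.
west -25.2500, east -25.1667.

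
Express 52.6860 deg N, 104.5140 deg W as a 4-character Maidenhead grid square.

Offset from 180°W / 90°S: lon 75.49°, lat 142.69°.
Field (20°×10°, letters A–R): 75.49/20 → 3 → D, 142.69/10 → 14 → O; chars DO.
Square (2°×1°, digits 0–9): 15.49/2 → 7, 2.69/1 → 2; chars 72.

DO72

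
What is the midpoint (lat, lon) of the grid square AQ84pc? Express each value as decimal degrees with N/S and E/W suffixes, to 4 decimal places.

Field A=0, Q=16: +0·20° lon, +16·10° lat → SW at lon -180°, lat 70°.
Square 8, 4: +8·2° lon, +4·1° lat → SW at lon -164°, lat 74°.
Subsquare p=15, c=2: +15·0.0833333° lon, +2·0.0416667° lat → SW at lon -162.75°, lat 74.0833°.
Cell spans 0.0833333° lon × 0.0416667° lat. Centre is SW corner plus half of each.
latitude 74.1042° N, longitude 162.7083° W.

74.1042° N, 162.7083° W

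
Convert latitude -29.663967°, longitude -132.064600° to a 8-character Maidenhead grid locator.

Offset from 180°W / 90°S: lon 47.93540°, lat 60.33603°.
Field: lon ⌊47.93540/20⌋ = 2 → C; lat ⌊60.33603/10⌋ = 6 → G.
Square: lon ⌊7.93540/2⌋ = 3; lat ⌊0.33603/1⌋ = 0.
Subsquare: lon ⌊1.93540/0.0833333⌋ = 23 → x; lat ⌊0.33603/0.0416667⌋ = 8 → i.
Extended square: lon ⌊0.01873/0.00833333⌋ = 2; lat ⌊0.00270/0.00416667⌋ = 0.

CG30xi20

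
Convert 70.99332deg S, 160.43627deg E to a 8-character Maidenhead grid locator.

RB09fa21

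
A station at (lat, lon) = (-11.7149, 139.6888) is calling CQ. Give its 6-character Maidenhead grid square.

Shift to the Maidenhead origin (180°W, 90°S): lon 319.6888, lat 78.2851.
Field: lon ⌊319.6888/20⌋ = 15 → P; lat ⌊78.2851/10⌋ = 7 → H.
Square: lon ⌊19.6888/2⌋ = 9; lat ⌊8.2851/1⌋ = 8.
Subsquare: lon ⌊1.6888/0.0833333⌋ = 20 → u; lat ⌊0.2851/0.0416667⌋ = 6 → g.

PH98ug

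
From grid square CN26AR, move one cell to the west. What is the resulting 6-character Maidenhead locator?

CN16xr

Longitude subsquare a = 0; −1 → -1, wraps to 23 = x, carry into square.
Longitude square 2; −1 → 1.
The latitude characters are unchanged.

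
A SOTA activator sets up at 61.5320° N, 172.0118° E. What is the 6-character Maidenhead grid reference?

RP61am

Shift to the Maidenhead origin (180°W, 90°S): lon 352.0118, lat 151.5320.
Field: lon ⌊352.0118/20⌋ = 17 → R; lat ⌊151.5320/10⌋ = 15 → P.
Square: lon ⌊12.0118/2⌋ = 6; lat ⌊1.5320/1⌋ = 1.
Subsquare: lon ⌊0.0118/0.0833333⌋ = 0 → a; lat ⌊0.5320/0.0416667⌋ = 12 → m.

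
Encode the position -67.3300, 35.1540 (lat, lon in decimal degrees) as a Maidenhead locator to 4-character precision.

KC72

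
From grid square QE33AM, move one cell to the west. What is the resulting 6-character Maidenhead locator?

Longitude subsquare a = 0; −1 → -1, wraps to 23 = x, carry into square.
Longitude square 3; −1 → 2.
The latitude characters are unchanged.

QE23xm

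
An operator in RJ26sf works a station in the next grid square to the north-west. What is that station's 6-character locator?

RJ26rg

Longitude subsquare s = 18; −1 → 17 = r.
Latitude subsquare f = 5; +1 → 6 = g.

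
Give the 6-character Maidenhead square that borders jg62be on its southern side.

Latitude subsquare e = 4; −1 → 3 = d.
The longitude characters are unchanged.

JG62bd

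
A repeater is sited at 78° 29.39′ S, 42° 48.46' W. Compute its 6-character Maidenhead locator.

Offset from 180°W / 90°S: lon 137.1923°, lat 11.5102°.
Field (20°×10°, letters A–R): 137.1923/20 → 6 → G, 11.5102/10 → 1 → B; chars GB.
Square (2°×1°, digits 0–9): 17.1923/2 → 8, 1.5102/1 → 1; chars 81.
Subsquare (5′×2.5′, letters a–x): 1.1923/0.0833333 → 14 → o, 0.5102/0.0416667 → 12 → m; chars om.

GB81om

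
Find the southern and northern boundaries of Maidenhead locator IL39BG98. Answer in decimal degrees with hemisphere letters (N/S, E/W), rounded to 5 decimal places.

29.28333° N, 29.28750° N

Field I=8, L=11: +8·20° lon, +11·10° lat → SW at lon -20°, lat 20°.
Square 3, 9: +3·2° lon, +9·1° lat → SW at lon -14°, lat 29°.
Subsquare b=1, g=6: +1·0.0833333° lon, +6·0.0416667° lat → SW at lon -13.9167°, lat 29.25°.
Extended square 9, 8: +9·0.00833333° lon, +8·0.00416667° lat → SW at lon -13.8417°, lat 29.2833°.
Cell spans 0.00833333° lon × 0.00416667° lat.
south 29.28333° N, north 29.28750° N.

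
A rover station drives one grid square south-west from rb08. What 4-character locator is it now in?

Longitude square 0; −1 → -1, wraps to 9, carry into field.
Longitude field R = 17; −1 → 16 = Q.
Latitude square 8; −1 → 7.

QB97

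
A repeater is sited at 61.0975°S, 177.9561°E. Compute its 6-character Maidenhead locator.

Shift to the Maidenhead origin (180°W, 90°S): lon 357.9561, lat 28.9025.
Field: lon ⌊357.9561/20⌋ = 17 → R; lat ⌊28.9025/10⌋ = 2 → C.
Square: lon ⌊17.9561/2⌋ = 8; lat ⌊8.9025/1⌋ = 8.
Subsquare: lon ⌊1.9561/0.0833333⌋ = 23 → x; lat ⌊0.9025/0.0416667⌋ = 21 → v.

RC88xv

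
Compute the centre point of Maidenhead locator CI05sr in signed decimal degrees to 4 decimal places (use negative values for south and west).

-4.2708, -138.4583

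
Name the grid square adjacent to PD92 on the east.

Longitude square 9; +1 → 10, wraps to 0, carry into field.
Longitude field P = 15; +1 → 16 = Q.
The latitude characters are unchanged.

QD02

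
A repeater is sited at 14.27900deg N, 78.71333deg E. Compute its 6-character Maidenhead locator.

Shift to the Maidenhead origin (180°W, 90°S): lon 258.7133, lat 104.2790.
Field: lon ⌊258.7133/20⌋ = 12 → M; lat ⌊104.2790/10⌋ = 10 → K.
Square: lon ⌊18.7133/2⌋ = 9; lat ⌊4.2790/1⌋ = 4.
Subsquare: lon ⌊0.7133/0.0833333⌋ = 8 → i; lat ⌊0.2790/0.0416667⌋ = 6 → g.

MK94ig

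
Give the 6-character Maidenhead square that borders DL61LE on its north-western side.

DL61kf

Longitude subsquare l = 11; −1 → 10 = k.
Latitude subsquare e = 4; +1 → 5 = f.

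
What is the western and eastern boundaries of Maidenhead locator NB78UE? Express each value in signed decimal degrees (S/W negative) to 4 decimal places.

Field N=13, B=1: +13·20° lon, +1·10° lat → SW at lon 80°, lat -80°.
Square 7, 8: +7·2° lon, +8·1° lat → SW at lon 94°, lat -72°.
Subsquare u=20, e=4: +20·0.0833333° lon, +4·0.0416667° lat → SW at lon 95.6667°, lat -71.8333°.
Cell spans 0.0833333° lon × 0.0416667° lat.
west 95.6667, east 95.7500.

95.6667, 95.7500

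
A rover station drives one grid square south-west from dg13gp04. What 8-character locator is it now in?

DG13fp93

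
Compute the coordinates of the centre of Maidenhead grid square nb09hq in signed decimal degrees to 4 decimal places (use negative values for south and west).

Field N=13, B=1: +13·20° lon, +1·10° lat → SW at lon 80°, lat -80°.
Square 0, 9: +0·2° lon, +9·1° lat → SW at lon 80°, lat -71°.
Subsquare h=7, q=16: +7·0.0833333° lon, +16·0.0416667° lat → SW at lon 80.5833°, lat -70.3333°.
Cell spans 0.0833333° lon × 0.0416667° lat. Centre is SW corner plus half of each.
latitude -70.3125, longitude 80.6250.

-70.3125, 80.6250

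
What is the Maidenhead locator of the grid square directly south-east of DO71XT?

Longitude subsquare x = 23; +1 → 24, wraps to 0 = a, carry into square.
Longitude square 7; +1 → 8.
Latitude subsquare t = 19; −1 → 18 = s.

DO81as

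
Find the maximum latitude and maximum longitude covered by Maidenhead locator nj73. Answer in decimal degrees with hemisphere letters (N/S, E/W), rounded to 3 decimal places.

Field N=13, J=9: +13·20° lon, +9·10° lat → SW at lon 80°, lat 0°.
Square 7, 3: +7·2° lon, +3·1° lat → SW at lon 94°, lat 3°.
Cell spans 2° lon × 1° lat. NE corner is SW corner plus one full cell.
latitude 4.000° N, longitude 96.000° E.

4.000° N, 96.000° E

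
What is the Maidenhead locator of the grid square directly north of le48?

LE49

Latitude square 8; +1 → 9.
The longitude characters are unchanged.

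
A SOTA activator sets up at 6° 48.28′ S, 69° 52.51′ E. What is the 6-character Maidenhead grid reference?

MI43we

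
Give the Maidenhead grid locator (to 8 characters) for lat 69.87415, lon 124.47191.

Shift to the Maidenhead origin (180°W, 90°S): lon 304.47191, lat 159.87415.
Field: lon ⌊304.47191/20⌋ = 15 → P; lat ⌊159.87415/10⌋ = 15 → P.
Square: lon ⌊4.47191/2⌋ = 2; lat ⌊9.87415/1⌋ = 9.
Subsquare: lon ⌊0.47191/0.0833333⌋ = 5 → f; lat ⌊0.87415/0.0416667⌋ = 20 → u.
Extended square: lon ⌊0.05524/0.00833333⌋ = 6; lat ⌊0.04082/0.00416667⌋ = 9.

PP29fu69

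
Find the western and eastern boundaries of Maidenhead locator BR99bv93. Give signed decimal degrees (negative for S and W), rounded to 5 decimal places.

Field B=1, R=17: +1·20° lon, +17·10° lat → SW at lon -160°, lat 80°.
Square 9, 9: +9·2° lon, +9·1° lat → SW at lon -142°, lat 89°.
Subsquare b=1, v=21: +1·0.0833333° lon, +21·0.0416667° lat → SW at lon -141.917°, lat 89.875°.
Extended square 9, 3: +9·0.00833333° lon, +3·0.00416667° lat → SW at lon -141.842°, lat 89.8875°.
Cell spans 0.00833333° lon × 0.00416667° lat.
west -141.84167, east -141.83333.

-141.84167, -141.83333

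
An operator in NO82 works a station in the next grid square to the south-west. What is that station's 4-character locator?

Longitude square 8; −1 → 7.
Latitude square 2; −1 → 1.

NO71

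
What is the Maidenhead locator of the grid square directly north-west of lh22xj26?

LH22xj17

Longitude extended square 2; −1 → 1.
Latitude extended square 6; +1 → 7.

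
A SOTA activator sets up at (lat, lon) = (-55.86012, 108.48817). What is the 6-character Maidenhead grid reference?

OD44fd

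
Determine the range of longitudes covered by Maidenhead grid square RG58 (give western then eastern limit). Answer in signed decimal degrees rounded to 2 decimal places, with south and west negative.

170.00, 172.00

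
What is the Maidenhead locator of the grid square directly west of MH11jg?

Longitude subsquare j = 9; −1 → 8 = i.
The latitude characters are unchanged.

MH11ig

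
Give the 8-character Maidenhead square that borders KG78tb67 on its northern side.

KG78tb68

Latitude extended square 7; +1 → 8.
The longitude characters are unchanged.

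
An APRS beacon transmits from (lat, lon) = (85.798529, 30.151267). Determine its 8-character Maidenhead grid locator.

KR55bt81

Offset from 180°W / 90°S: lon 210.15127°, lat 175.79853°.
Field (20°×10°, letters A–R): 210.15127/20 → 10 → K, 175.79853/10 → 17 → R; chars KR.
Square (2°×1°, digits 0–9): 10.15127/2 → 5, 5.79853/1 → 5; chars 55.
Subsquare (5′×2.5′, letters a–x): 0.15127/0.0833333 → 1 → b, 0.79853/0.0416667 → 19 → t; chars bt.
Extended square (30″×15″, digits 0–9): 0.06793/0.00833333 → 8, 0.00686/0.00416667 → 1; chars 81.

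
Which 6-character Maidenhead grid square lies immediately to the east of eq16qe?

Longitude subsquare q = 16; +1 → 17 = r.
The latitude characters are unchanged.

EQ16re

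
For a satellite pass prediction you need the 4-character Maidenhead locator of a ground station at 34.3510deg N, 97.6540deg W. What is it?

EM14

Offset from 180°W / 90°S: lon 82.35°, lat 124.35°.
Field (20°×10°, letters A–R): 82.35/20 → 4 → E, 124.35/10 → 12 → M; chars EM.
Square (2°×1°, digits 0–9): 2.35/2 → 1, 4.35/1 → 4; chars 14.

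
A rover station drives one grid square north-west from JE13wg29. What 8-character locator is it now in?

Longitude extended square 2; −1 → 1.
Latitude extended square 9; +1 → 10, wraps to 0, carry into subsquare.
Latitude subsquare g = 6; +1 → 7 = h.

JE13wh10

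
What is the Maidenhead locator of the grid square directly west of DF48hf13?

DF48hf03

Longitude extended square 1; −1 → 0.
The latitude characters are unchanged.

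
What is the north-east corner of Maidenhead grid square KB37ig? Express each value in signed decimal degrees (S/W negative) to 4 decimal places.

Field K=10, B=1: +10·20° lon, +1·10° lat → SW at lon 20°, lat -80°.
Square 3, 7: +3·2° lon, +7·1° lat → SW at lon 26°, lat -73°.
Subsquare i=8, g=6: +8·0.0833333° lon, +6·0.0416667° lat → SW at lon 26.6667°, lat -72.75°.
Cell spans 0.0833333° lon × 0.0416667° lat. NE corner is SW corner plus one full cell.
latitude -72.7083, longitude 26.7500.

-72.7083, 26.7500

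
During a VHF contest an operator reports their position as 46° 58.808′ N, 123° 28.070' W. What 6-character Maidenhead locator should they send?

Offset from 180°W / 90°S: lon 56.5322°, lat 136.9801°.
Field: lon ⌊56.5322/20⌋ = 2 → C; lat ⌊136.9801/10⌋ = 13 → N.
Square: lon ⌊16.5322/2⌋ = 8; lat ⌊6.9801/1⌋ = 6.
Subsquare: lon ⌊0.5322/0.0833333⌋ = 6 → g; lat ⌊0.9801/0.0416667⌋ = 23 → x.

CN86gx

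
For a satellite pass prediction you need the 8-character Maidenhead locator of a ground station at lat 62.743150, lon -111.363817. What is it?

DP42hr68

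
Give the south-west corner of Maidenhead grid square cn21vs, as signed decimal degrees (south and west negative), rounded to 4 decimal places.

41.7500, -134.2500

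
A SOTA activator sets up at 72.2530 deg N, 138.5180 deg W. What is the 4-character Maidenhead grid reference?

Shift to the Maidenhead origin (180°W, 90°S): lon 41.48, lat 162.25.
Field: 41.48/20 → 2 → C, 162.25/10 → 16 → Q; chars CQ.
Square: 1.48/2 → 0, 2.25/1 → 2; chars 02.

CQ02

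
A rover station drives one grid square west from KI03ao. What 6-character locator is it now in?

JI93xo

Longitude subsquare a = 0; −1 → -1, wraps to 23 = x, carry into square.
Longitude square 0; −1 → -1, wraps to 9, carry into field.
Longitude field K = 10; −1 → 9 = J.
The latitude characters are unchanged.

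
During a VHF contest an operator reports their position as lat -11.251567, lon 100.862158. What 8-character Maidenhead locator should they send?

OH08kr39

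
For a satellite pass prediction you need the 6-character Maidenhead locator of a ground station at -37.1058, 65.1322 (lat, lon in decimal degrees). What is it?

Shift to the Maidenhead origin (180°W, 90°S): lon 245.1322, lat 52.8942.
Field: lon ⌊245.1322/20⌋ = 12 → M; lat ⌊52.8942/10⌋ = 5 → F.
Square: lon ⌊5.1322/2⌋ = 2; lat ⌊2.8942/1⌋ = 2.
Subsquare: lon ⌊1.1322/0.0833333⌋ = 13 → n; lat ⌊0.8942/0.0416667⌋ = 21 → v.

MF22nv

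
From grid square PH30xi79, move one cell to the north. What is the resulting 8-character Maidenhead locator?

PH30xj70

Latitude extended square 9; +1 → 10, wraps to 0, carry into subsquare.
Latitude subsquare i = 8; +1 → 9 = j.
The longitude characters are unchanged.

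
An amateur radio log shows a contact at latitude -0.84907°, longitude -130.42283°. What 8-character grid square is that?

CI49sd96

Shift to the Maidenhead origin (180°W, 90°S): lon 49.57717, lat 89.15093.
Field: 49.57717/20 → 2 → C, 89.15093/10 → 8 → I; chars CI.
Square: 9.57717/2 → 4, 9.15093/1 → 9; chars 49.
Subsquare: 1.57717/0.0833333 → 18 → s, 0.15093/0.0416667 → 3 → d; chars sd.
Extended square: 0.07717/0.00833333 → 9, 0.02593/0.00416667 → 6; chars 96.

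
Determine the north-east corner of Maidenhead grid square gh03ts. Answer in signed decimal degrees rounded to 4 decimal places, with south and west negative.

-16.2083, -58.3333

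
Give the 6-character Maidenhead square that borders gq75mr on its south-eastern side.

Longitude subsquare m = 12; +1 → 13 = n.
Latitude subsquare r = 17; −1 → 16 = q.

GQ75nq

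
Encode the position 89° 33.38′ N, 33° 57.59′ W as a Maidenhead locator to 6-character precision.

Offset from 180°W / 90°S: lon 146.0402°, lat 179.5563°.
Field (20°×10°, letters A–R): lon ⌊146.0402/20⌋ = 7 → H; lat ⌊179.5563/10⌋ = 17 → R.
Square (2°×1°, digits 0–9): lon ⌊6.0402/2⌋ = 3; lat ⌊9.5563/1⌋ = 9.
Subsquare (5′×2.5′, letters a–x): lon ⌊0.0402/0.0833333⌋ = 0 → a; lat ⌊0.5563/0.0416667⌋ = 13 → n.

HR39an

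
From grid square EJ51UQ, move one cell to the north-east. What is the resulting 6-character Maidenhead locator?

EJ51vr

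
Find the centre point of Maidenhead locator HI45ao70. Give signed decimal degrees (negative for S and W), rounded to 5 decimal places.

Field H=7, I=8: +7·20° lon, +8·10° lat → SW at lon -40°, lat -10°.
Square 4, 5: +4·2° lon, +5·1° lat → SW at lon -32°, lat -5°.
Subsquare a=0, o=14: +0·0.0833333° lon, +14·0.0416667° lat → SW at lon -32°, lat -4.41667°.
Extended square 7, 0: +7·0.00833333° lon, +0·0.00416667° lat → SW at lon -31.9417°, lat -4.41667°.
Cell spans 0.00833333° lon × 0.00416667° lat. Centre is SW corner plus half of each.
latitude -4.41458, longitude -31.93750.

-4.41458, -31.93750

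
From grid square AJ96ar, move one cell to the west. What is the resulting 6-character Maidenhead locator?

Longitude subsquare a = 0; −1 → -1, wraps to 23 = x, carry into square.
Longitude square 9; −1 → 8.
The latitude characters are unchanged.

AJ86xr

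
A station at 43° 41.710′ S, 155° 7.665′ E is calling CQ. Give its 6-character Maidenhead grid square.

QE76nh

Shift to the Maidenhead origin (180°W, 90°S): lon 335.1277, lat 46.3048.
Field (20°×10°, letters A–R): 335.1277/20 → 16 → Q, 46.3048/10 → 4 → E; chars QE.
Square (2°×1°, digits 0–9): 15.1277/2 → 7, 6.3048/1 → 6; chars 76.
Subsquare (5′×2.5′, letters a–x): 1.1277/0.0833333 → 13 → n, 0.3048/0.0416667 → 7 → h; chars nh.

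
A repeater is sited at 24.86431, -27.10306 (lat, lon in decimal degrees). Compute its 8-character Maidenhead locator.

Add 180° to longitude and 90° to latitude: 152.89694, 114.86431.
Field (20°×10°, letters A–R): lon ⌊152.89694/20⌋ = 7 → H; lat ⌊114.86431/10⌋ = 11 → L.
Square (2°×1°, digits 0–9): lon ⌊12.89694/2⌋ = 6; lat ⌊4.86431/1⌋ = 4.
Subsquare (5′×2.5′, letters a–x): lon ⌊0.89694/0.0833333⌋ = 10 → k; lat ⌊0.86431/0.0416667⌋ = 20 → u.
Extended square (30″×15″, digits 0–9): lon ⌊0.06361/0.00833333⌋ = 7; lat ⌊0.03098/0.00416667⌋ = 7.

HL64ku77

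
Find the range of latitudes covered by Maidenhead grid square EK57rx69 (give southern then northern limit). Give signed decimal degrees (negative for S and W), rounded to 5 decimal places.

17.99583, 18.00000

Field E=4, K=10: +4·20° lon, +10·10° lat → SW at lon -100°, lat 10°.
Square 5, 7: +5·2° lon, +7·1° lat → SW at lon -90°, lat 17°.
Subsquare r=17, x=23: +17·0.0833333° lon, +23·0.0416667° lat → SW at lon -88.5833°, lat 17.9583°.
Extended square 6, 9: +6·0.00833333° lon, +9·0.00416667° lat → SW at lon -88.5333°, lat 17.9958°.
Cell spans 0.00833333° lon × 0.00416667° lat.
south 17.99583, north 18.00000.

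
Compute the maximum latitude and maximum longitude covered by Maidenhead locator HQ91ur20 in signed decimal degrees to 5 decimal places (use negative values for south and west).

Field H=7, Q=16: +7·20° lon, +16·10° lat → SW at lon -40°, lat 70°.
Square 9, 1: +9·2° lon, +1·1° lat → SW at lon -22°, lat 71°.
Subsquare u=20, r=17: +20·0.0833333° lon, +17·0.0416667° lat → SW at lon -20.3333°, lat 71.7083°.
Extended square 2, 0: +2·0.00833333° lon, +0·0.00416667° lat → SW at lon -20.3167°, lat 71.7083°.
Cell spans 0.00833333° lon × 0.00416667° lat. NE corner is SW corner plus one full cell.
latitude 71.71250, longitude -20.30833.

71.71250, -20.30833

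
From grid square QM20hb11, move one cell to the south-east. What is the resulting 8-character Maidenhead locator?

Longitude extended square 1; +1 → 2.
Latitude extended square 1; −1 → 0.

QM20hb20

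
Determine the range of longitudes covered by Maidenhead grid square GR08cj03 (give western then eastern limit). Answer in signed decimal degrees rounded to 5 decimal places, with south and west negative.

Field G=6, R=17: +6·20° lon, +17·10° lat → SW at lon -60°, lat 80°.
Square 0, 8: +0·2° lon, +8·1° lat → SW at lon -60°, lat 88°.
Subsquare c=2, j=9: +2·0.0833333° lon, +9·0.0416667° lat → SW at lon -59.8333°, lat 88.375°.
Extended square 0, 3: +0·0.00833333° lon, +3·0.00416667° lat → SW at lon -59.8333°, lat 88.3875°.
Cell spans 0.00833333° lon × 0.00416667° lat.
west -59.83333, east -59.82500.

-59.83333, -59.82500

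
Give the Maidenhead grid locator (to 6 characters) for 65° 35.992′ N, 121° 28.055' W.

CP95go

Offset from 180°W / 90°S: lon 58.5324°, lat 155.5999°.
Field: lon ⌊58.5324/20⌋ = 2 → C; lat ⌊155.5999/10⌋ = 15 → P.
Square: lon ⌊18.5324/2⌋ = 9; lat ⌊5.5999/1⌋ = 5.
Subsquare: lon ⌊0.5324/0.0833333⌋ = 6 → g; lat ⌊0.5999/0.0416667⌋ = 14 → o.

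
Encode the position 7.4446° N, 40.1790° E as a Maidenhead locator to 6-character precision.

Shift to the Maidenhead origin (180°W, 90°S): lon 220.1790, lat 97.4446.
Field: lon ⌊220.1790/20⌋ = 11 → L; lat ⌊97.4446/10⌋ = 9 → J.
Square: lon ⌊0.1790/2⌋ = 0; lat ⌊7.4446/1⌋ = 7.
Subsquare: lon ⌊0.1790/0.0833333⌋ = 2 → c; lat ⌊0.4446/0.0416667⌋ = 10 → k.

LJ07ck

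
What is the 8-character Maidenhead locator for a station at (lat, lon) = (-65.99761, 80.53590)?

NC04ga40

Offset from 180°W / 90°S: lon 260.53590°, lat 24.00239°.
Field: 260.53590/20 → 13 → N, 24.00239/10 → 2 → C; chars NC.
Square: 0.53590/2 → 0, 4.00239/1 → 4; chars 04.
Subsquare: 0.53590/0.0833333 → 6 → g, 0.00239/0.0416667 → 0 → a; chars ga.
Extended square: 0.03590/0.00833333 → 4, 0.00239/0.00416667 → 0; chars 40.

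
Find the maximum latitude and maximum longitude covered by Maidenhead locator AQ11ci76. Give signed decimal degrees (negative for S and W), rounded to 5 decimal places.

Field A=0, Q=16: +0·20° lon, +16·10° lat → SW at lon -180°, lat 70°.
Square 1, 1: +1·2° lon, +1·1° lat → SW at lon -178°, lat 71°.
Subsquare c=2, i=8: +2·0.0833333° lon, +8·0.0416667° lat → SW at lon -177.833°, lat 71.3333°.
Extended square 7, 6: +7·0.00833333° lon, +6·0.00416667° lat → SW at lon -177.775°, lat 71.3583°.
Cell spans 0.00833333° lon × 0.00416667° lat. NE corner is SW corner plus one full cell.
latitude 71.36250, longitude -177.76667.

71.36250, -177.76667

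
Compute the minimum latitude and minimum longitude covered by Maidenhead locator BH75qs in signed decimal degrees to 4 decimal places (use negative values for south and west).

Field B=1, H=7: +1·20° lon, +7·10° lat → SW at lon -160°, lat -20°.
Square 7, 5: +7·2° lon, +5·1° lat → SW at lon -146°, lat -15°.
Subsquare q=16, s=18: +16·0.0833333° lon, +18·0.0416667° lat → SW at lon -144.667°, lat -14.25°.
latitude -14.2500, longitude -144.6667.

-14.2500, -144.6667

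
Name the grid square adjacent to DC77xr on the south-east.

DC87aq

Longitude subsquare x = 23; +1 → 24, wraps to 0 = a, carry into square.
Longitude square 7; +1 → 8.
Latitude subsquare r = 17; −1 → 16 = q.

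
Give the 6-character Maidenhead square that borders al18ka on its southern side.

Latitude subsquare a = 0; −1 → -1, wraps to 23 = x, carry into square.
Latitude square 8; −1 → 7.
The longitude characters are unchanged.

AL17kx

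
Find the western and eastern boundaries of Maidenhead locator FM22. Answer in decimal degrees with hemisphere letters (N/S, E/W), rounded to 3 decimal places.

76.000° W, 74.000° W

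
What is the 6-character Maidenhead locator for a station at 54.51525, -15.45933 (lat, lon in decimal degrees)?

Add 180° to longitude and 90° to latitude: 164.5407, 144.5153.
Field: 164.5407/20 → 8 → I, 144.5153/10 → 14 → O; chars IO.
Square: 4.5407/2 → 2, 4.5153/1 → 4; chars 24.
Subsquare: 0.5407/0.0833333 → 6 → g, 0.5153/0.0416667 → 12 → m; chars gm.

IO24gm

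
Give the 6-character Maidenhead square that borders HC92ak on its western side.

HC82xk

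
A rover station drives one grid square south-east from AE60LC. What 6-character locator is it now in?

Longitude subsquare l = 11; +1 → 12 = m.
Latitude subsquare c = 2; −1 → 1 = b.

AE60mb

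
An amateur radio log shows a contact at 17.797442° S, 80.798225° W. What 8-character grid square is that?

EH92oe48

Add 180° to longitude and 90° to latitude: 99.20177, 72.20256.
Field: lon ⌊99.20177/20⌋ = 4 → E; lat ⌊72.20256/10⌋ = 7 → H.
Square: lon ⌊19.20177/2⌋ = 9; lat ⌊2.20256/1⌋ = 2.
Subsquare: lon ⌊1.20177/0.0833333⌋ = 14 → o; lat ⌊0.20256/0.0416667⌋ = 4 → e.
Extended square: lon ⌊0.03511/0.00833333⌋ = 4; lat ⌊0.03589/0.00416667⌋ = 8.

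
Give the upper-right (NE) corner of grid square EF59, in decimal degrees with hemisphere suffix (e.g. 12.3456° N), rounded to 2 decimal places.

30.00° S, 88.00° W

Field E=4, F=5: +4·20° lon, +5·10° lat → SW at lon -100°, lat -40°.
Square 5, 9: +5·2° lon, +9·1° lat → SW at lon -90°, lat -31°.
Cell spans 2° lon × 1° lat. NE corner is SW corner plus one full cell.
latitude 30.00° S, longitude 88.00° W.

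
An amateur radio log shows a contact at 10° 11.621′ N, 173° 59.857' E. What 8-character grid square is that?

RK60xe96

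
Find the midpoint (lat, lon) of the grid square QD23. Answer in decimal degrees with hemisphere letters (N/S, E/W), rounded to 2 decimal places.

56.50° S, 145.00° E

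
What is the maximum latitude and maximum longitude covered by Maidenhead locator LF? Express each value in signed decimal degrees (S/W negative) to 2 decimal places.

-30.00, 60.00

Field L=11, F=5: +11·20° lon, +5·10° lat → SW at lon 40°, lat -40°.
Cell spans 20° lon × 10° lat. NE corner is SW corner plus one full cell.
latitude -30.00, longitude 60.00.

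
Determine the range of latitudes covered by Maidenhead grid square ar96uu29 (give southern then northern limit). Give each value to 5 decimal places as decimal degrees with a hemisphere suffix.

86.87083° N, 86.87500° N

Field A=0, R=17: +0·20° lon, +17·10° lat → SW at lon -180°, lat 80°.
Square 9, 6: +9·2° lon, +6·1° lat → SW at lon -162°, lat 86°.
Subsquare u=20, u=20: +20·0.0833333° lon, +20·0.0416667° lat → SW at lon -160.333°, lat 86.8333°.
Extended square 2, 9: +2·0.00833333° lon, +9·0.00416667° lat → SW at lon -160.317°, lat 86.8708°.
Cell spans 0.00833333° lon × 0.00416667° lat.
south 86.87083° N, north 86.87500° N.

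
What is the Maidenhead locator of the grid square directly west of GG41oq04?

Longitude extended square 0; −1 → -1, wraps to 9, carry into subsquare.
Longitude subsquare o = 14; −1 → 13 = n.
The latitude characters are unchanged.

GG41nq94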